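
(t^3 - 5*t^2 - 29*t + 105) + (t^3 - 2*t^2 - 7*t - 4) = 2*t^3 - 7*t^2 - 36*t + 101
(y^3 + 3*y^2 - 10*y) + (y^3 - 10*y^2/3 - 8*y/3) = 2*y^3 - y^2/3 - 38*y/3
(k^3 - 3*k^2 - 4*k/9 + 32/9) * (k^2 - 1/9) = k^5 - 3*k^4 - 5*k^3/9 + 35*k^2/9 + 4*k/81 - 32/81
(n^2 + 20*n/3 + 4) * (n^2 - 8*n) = n^4 - 4*n^3/3 - 148*n^2/3 - 32*n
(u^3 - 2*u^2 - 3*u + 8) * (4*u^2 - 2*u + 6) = 4*u^5 - 10*u^4 - 2*u^3 + 26*u^2 - 34*u + 48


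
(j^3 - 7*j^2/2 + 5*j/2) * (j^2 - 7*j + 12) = j^5 - 21*j^4/2 + 39*j^3 - 119*j^2/2 + 30*j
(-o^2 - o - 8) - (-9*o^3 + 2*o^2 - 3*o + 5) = 9*o^3 - 3*o^2 + 2*o - 13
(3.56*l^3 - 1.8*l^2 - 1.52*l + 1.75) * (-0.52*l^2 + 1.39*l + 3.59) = -1.8512*l^5 + 5.8844*l^4 + 11.0688*l^3 - 9.4848*l^2 - 3.0243*l + 6.2825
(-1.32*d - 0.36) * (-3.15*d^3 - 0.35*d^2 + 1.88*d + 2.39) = 4.158*d^4 + 1.596*d^3 - 2.3556*d^2 - 3.8316*d - 0.8604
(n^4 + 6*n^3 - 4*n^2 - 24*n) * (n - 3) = n^5 + 3*n^4 - 22*n^3 - 12*n^2 + 72*n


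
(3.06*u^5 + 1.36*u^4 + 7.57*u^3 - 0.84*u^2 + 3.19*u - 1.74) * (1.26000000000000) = 3.8556*u^5 + 1.7136*u^4 + 9.5382*u^3 - 1.0584*u^2 + 4.0194*u - 2.1924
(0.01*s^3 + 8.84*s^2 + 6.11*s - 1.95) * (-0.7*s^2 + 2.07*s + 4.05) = -0.007*s^5 - 6.1673*s^4 + 14.0623*s^3 + 49.8147*s^2 + 20.709*s - 7.8975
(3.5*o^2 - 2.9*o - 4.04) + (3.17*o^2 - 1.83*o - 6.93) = 6.67*o^2 - 4.73*o - 10.97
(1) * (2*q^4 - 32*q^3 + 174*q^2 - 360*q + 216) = 2*q^4 - 32*q^3 + 174*q^2 - 360*q + 216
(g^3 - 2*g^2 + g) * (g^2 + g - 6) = g^5 - g^4 - 7*g^3 + 13*g^2 - 6*g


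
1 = 1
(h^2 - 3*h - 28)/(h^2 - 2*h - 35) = (h + 4)/(h + 5)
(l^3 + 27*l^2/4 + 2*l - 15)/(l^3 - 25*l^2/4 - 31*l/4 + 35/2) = (l + 6)/(l - 7)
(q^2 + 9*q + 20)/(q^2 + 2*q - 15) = (q + 4)/(q - 3)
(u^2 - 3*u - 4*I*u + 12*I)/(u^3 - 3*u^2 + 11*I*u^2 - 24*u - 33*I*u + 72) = (u - 4*I)/(u^2 + 11*I*u - 24)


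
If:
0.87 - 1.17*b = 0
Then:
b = 0.74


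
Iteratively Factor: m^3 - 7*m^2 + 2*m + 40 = (m + 2)*(m^2 - 9*m + 20) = (m - 5)*(m + 2)*(m - 4)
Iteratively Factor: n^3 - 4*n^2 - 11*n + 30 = (n + 3)*(n^2 - 7*n + 10) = (n - 5)*(n + 3)*(n - 2)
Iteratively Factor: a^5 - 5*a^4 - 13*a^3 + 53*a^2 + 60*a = (a - 4)*(a^4 - a^3 - 17*a^2 - 15*a) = (a - 4)*(a + 1)*(a^3 - 2*a^2 - 15*a) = (a - 5)*(a - 4)*(a + 1)*(a^2 + 3*a) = (a - 5)*(a - 4)*(a + 1)*(a + 3)*(a)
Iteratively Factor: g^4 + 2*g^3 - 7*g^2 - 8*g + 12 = (g - 1)*(g^3 + 3*g^2 - 4*g - 12) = (g - 2)*(g - 1)*(g^2 + 5*g + 6) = (g - 2)*(g - 1)*(g + 3)*(g + 2)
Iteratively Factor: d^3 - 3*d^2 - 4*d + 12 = (d - 3)*(d^2 - 4) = (d - 3)*(d + 2)*(d - 2)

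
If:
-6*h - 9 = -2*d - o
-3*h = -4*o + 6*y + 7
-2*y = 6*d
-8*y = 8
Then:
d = 1/3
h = -97/63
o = -19/21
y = -1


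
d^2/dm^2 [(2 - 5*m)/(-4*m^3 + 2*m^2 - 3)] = 4*(8*m^2*(3*m - 1)^2*(5*m - 2) + (-30*m^2 + 10*m - (5*m - 2)*(6*m - 1))*(4*m^3 - 2*m^2 + 3))/(4*m^3 - 2*m^2 + 3)^3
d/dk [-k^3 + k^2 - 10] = k*(2 - 3*k)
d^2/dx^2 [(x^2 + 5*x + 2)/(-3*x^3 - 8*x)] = 2*(-9*x^6 - 135*x^5 - 36*x^4 + 120*x^3 - 144*x^2 - 128)/(x^3*(27*x^6 + 216*x^4 + 576*x^2 + 512))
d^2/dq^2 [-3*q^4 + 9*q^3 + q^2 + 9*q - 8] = -36*q^2 + 54*q + 2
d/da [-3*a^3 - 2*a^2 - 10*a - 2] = -9*a^2 - 4*a - 10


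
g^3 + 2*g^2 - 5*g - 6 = (g - 2)*(g + 1)*(g + 3)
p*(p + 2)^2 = p^3 + 4*p^2 + 4*p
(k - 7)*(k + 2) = k^2 - 5*k - 14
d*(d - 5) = d^2 - 5*d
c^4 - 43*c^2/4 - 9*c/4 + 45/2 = (c - 3)*(c - 3/2)*(c + 2)*(c + 5/2)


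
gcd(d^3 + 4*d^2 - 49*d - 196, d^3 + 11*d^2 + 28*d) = d^2 + 11*d + 28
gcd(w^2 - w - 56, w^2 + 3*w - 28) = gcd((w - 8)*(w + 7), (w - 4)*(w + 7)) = w + 7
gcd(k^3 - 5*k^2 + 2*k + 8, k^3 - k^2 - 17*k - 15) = k + 1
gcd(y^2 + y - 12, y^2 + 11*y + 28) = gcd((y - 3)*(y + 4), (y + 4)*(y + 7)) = y + 4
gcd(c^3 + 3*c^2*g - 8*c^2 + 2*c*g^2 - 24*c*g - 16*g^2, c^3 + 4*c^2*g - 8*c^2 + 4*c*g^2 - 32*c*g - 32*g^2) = c^2 + 2*c*g - 8*c - 16*g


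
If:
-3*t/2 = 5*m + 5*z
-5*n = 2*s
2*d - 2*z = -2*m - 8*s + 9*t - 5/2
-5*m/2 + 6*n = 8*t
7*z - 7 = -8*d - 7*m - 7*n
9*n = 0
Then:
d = 3073/3308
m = -544/827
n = 0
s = 0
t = 170/827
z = 493/827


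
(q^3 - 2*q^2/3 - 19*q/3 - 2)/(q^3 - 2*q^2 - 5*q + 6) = (q + 1/3)/(q - 1)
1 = 1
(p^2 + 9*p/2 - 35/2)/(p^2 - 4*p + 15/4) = 2*(p + 7)/(2*p - 3)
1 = 1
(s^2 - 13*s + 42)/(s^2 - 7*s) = (s - 6)/s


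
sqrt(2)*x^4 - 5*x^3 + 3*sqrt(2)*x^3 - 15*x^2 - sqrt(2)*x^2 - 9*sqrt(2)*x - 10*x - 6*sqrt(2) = (x + 1)*(x + 2)*(x - 3*sqrt(2))*(sqrt(2)*x + 1)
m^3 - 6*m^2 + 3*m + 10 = (m - 5)*(m - 2)*(m + 1)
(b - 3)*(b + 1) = b^2 - 2*b - 3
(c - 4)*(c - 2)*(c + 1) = c^3 - 5*c^2 + 2*c + 8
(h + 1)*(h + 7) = h^2 + 8*h + 7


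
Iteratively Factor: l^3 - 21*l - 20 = (l + 4)*(l^2 - 4*l - 5) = (l + 1)*(l + 4)*(l - 5)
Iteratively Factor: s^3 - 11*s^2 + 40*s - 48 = (s - 4)*(s^2 - 7*s + 12) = (s - 4)*(s - 3)*(s - 4)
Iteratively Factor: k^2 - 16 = (k - 4)*(k + 4)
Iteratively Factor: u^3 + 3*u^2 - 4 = (u - 1)*(u^2 + 4*u + 4) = (u - 1)*(u + 2)*(u + 2)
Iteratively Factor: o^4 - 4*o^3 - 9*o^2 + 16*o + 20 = (o + 2)*(o^3 - 6*o^2 + 3*o + 10) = (o - 2)*(o + 2)*(o^2 - 4*o - 5) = (o - 2)*(o + 1)*(o + 2)*(o - 5)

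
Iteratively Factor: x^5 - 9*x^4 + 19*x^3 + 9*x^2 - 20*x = (x - 4)*(x^4 - 5*x^3 - x^2 + 5*x) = (x - 5)*(x - 4)*(x^3 - x) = (x - 5)*(x - 4)*(x + 1)*(x^2 - x) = (x - 5)*(x - 4)*(x - 1)*(x + 1)*(x)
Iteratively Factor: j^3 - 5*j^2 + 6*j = (j - 3)*(j^2 - 2*j) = j*(j - 3)*(j - 2)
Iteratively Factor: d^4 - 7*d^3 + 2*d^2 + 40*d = (d + 2)*(d^3 - 9*d^2 + 20*d) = (d - 4)*(d + 2)*(d^2 - 5*d) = d*(d - 4)*(d + 2)*(d - 5)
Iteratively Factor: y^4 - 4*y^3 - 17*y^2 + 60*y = (y - 3)*(y^3 - y^2 - 20*y) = (y - 5)*(y - 3)*(y^2 + 4*y) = (y - 5)*(y - 3)*(y + 4)*(y)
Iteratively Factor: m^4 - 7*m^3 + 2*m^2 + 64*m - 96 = (m - 4)*(m^3 - 3*m^2 - 10*m + 24) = (m - 4)*(m + 3)*(m^2 - 6*m + 8) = (m - 4)^2*(m + 3)*(m - 2)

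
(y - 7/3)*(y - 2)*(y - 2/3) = y^3 - 5*y^2 + 68*y/9 - 28/9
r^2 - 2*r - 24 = (r - 6)*(r + 4)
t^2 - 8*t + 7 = (t - 7)*(t - 1)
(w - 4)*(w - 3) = w^2 - 7*w + 12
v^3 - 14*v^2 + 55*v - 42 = (v - 7)*(v - 6)*(v - 1)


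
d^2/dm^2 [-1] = 0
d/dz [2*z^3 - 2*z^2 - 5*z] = 6*z^2 - 4*z - 5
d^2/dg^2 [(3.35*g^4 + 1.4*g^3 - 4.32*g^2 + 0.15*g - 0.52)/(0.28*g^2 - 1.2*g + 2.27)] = (0.52528*g^6 - 6.7536*g^5 + 41.71956*g^4 - 146.6336*g^3 + 200.495124*g^2 + 43.76064*g - 44.540432)/(0.021952*g^6 - 0.28224*g^5 + 1.743504*g^4 - 6.30432*g^3 + 14.134836*g^2 - 18.55044*g + 11.697083)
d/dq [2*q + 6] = 2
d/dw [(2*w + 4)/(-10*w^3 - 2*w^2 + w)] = 4*(10*w^3 + 31*w^2 + 4*w - 1)/(w^2*(100*w^4 + 40*w^3 - 16*w^2 - 4*w + 1))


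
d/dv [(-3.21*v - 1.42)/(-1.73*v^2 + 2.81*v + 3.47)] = (5.5533*v^2 - 9.0201*v - (3.21*v + 1.42)*(3.46*v - 2.81) - 11.1387)/(-1.73*v^2 + 2.81*v + 3.47)^2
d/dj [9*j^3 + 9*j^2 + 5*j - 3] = 27*j^2 + 18*j + 5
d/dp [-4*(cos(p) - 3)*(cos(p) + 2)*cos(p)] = 4*(3*cos(p)^2 - 2*cos(p) - 6)*sin(p)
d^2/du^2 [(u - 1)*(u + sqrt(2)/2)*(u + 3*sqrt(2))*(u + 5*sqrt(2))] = 12*u^2 - 6*u + 51*sqrt(2)*u - 17*sqrt(2) + 76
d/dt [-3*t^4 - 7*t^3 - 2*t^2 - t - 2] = -12*t^3 - 21*t^2 - 4*t - 1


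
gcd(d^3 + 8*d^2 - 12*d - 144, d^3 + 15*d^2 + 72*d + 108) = d^2 + 12*d + 36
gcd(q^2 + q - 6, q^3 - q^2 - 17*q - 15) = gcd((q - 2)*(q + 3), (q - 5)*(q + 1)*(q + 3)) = q + 3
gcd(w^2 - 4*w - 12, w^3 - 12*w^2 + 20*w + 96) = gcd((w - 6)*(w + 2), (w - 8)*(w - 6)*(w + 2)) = w^2 - 4*w - 12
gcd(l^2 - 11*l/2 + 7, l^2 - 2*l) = l - 2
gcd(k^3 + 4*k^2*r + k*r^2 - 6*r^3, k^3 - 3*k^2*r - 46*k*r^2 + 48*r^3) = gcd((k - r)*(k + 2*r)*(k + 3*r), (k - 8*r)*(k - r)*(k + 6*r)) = -k + r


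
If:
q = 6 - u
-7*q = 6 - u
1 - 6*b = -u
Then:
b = 7/6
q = 0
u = 6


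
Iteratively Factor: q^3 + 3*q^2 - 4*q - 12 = (q - 2)*(q^2 + 5*q + 6) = (q - 2)*(q + 3)*(q + 2)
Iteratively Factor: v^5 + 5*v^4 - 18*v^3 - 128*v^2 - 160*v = (v + 2)*(v^4 + 3*v^3 - 24*v^2 - 80*v) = v*(v + 2)*(v^3 + 3*v^2 - 24*v - 80) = v*(v + 2)*(v + 4)*(v^2 - v - 20) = v*(v + 2)*(v + 4)^2*(v - 5)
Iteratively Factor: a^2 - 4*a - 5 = (a - 5)*(a + 1)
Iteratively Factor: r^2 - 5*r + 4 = (r - 4)*(r - 1)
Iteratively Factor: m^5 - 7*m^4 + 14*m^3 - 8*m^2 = (m - 4)*(m^4 - 3*m^3 + 2*m^2) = (m - 4)*(m - 2)*(m^3 - m^2) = m*(m - 4)*(m - 2)*(m^2 - m) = m*(m - 4)*(m - 2)*(m - 1)*(m)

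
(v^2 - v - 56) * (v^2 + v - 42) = v^4 - 99*v^2 - 14*v + 2352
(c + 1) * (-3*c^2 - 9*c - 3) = -3*c^3 - 12*c^2 - 12*c - 3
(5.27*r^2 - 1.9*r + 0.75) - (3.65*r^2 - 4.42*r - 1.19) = 1.62*r^2 + 2.52*r + 1.94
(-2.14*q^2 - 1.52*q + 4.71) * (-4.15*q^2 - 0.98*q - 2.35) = 8.881*q^4 + 8.4052*q^3 - 13.0279*q^2 - 1.0438*q - 11.0685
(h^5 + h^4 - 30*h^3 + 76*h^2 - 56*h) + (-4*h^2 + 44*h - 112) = h^5 + h^4 - 30*h^3 + 72*h^2 - 12*h - 112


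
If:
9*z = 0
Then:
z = 0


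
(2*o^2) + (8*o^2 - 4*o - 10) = 10*o^2 - 4*o - 10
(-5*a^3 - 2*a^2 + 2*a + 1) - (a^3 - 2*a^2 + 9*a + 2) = -6*a^3 - 7*a - 1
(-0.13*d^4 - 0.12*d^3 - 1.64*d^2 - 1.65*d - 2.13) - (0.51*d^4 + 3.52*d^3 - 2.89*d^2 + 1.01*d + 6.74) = -0.64*d^4 - 3.64*d^3 + 1.25*d^2 - 2.66*d - 8.87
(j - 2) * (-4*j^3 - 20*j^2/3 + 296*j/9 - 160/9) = -4*j^4 + 4*j^3/3 + 416*j^2/9 - 752*j/9 + 320/9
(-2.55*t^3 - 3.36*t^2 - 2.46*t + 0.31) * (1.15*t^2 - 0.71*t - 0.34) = -2.9325*t^5 - 2.0535*t^4 + 0.4236*t^3 + 3.2455*t^2 + 0.6163*t - 0.1054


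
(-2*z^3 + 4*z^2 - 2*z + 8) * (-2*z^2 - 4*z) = 4*z^5 - 12*z^3 - 8*z^2 - 32*z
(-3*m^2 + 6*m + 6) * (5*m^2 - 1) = -15*m^4 + 30*m^3 + 33*m^2 - 6*m - 6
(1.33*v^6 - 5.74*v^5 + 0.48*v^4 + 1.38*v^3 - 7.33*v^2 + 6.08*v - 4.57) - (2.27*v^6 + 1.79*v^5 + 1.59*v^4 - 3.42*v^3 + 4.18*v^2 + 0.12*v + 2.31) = -0.94*v^6 - 7.53*v^5 - 1.11*v^4 + 4.8*v^3 - 11.51*v^2 + 5.96*v - 6.88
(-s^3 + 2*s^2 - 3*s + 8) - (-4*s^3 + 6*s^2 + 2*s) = 3*s^3 - 4*s^2 - 5*s + 8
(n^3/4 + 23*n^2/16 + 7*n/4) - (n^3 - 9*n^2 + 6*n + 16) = -3*n^3/4 + 167*n^2/16 - 17*n/4 - 16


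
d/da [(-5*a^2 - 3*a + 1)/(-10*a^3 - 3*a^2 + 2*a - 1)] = (-50*a^4 - 60*a^3 + 11*a^2 + 16*a + 1)/(100*a^6 + 60*a^5 - 31*a^4 + 8*a^3 + 10*a^2 - 4*a + 1)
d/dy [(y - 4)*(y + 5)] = 2*y + 1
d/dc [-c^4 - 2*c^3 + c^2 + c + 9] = -4*c^3 - 6*c^2 + 2*c + 1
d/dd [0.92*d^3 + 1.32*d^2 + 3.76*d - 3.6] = 2.76*d^2 + 2.64*d + 3.76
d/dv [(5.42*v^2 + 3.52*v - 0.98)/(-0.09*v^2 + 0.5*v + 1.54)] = (3.0268*v^2 + 16.5172*v + 5.9108)/(0.0081*v^4 - 0.09*v^3 - 0.0272*v^2 + 1.54*v + 2.3716)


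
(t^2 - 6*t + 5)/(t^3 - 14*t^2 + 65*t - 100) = (t - 1)/(t^2 - 9*t + 20)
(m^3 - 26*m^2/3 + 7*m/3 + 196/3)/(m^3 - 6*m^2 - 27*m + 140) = (m + 7/3)/(m + 5)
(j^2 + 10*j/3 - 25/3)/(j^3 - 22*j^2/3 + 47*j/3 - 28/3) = (3*j^2 + 10*j - 25)/(3*j^3 - 22*j^2 + 47*j - 28)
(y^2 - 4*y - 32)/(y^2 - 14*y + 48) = (y + 4)/(y - 6)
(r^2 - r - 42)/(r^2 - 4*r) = (r^2 - r - 42)/(r*(r - 4))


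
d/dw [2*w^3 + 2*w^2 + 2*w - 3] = 6*w^2 + 4*w + 2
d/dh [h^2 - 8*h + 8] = 2*h - 8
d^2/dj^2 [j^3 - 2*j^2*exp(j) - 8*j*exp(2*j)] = -2*j^2*exp(j) - 32*j*exp(2*j) - 8*j*exp(j) + 6*j - 32*exp(2*j) - 4*exp(j)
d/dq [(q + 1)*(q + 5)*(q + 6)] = 3*q^2 + 24*q + 41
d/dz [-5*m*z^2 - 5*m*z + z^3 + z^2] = -10*m*z - 5*m + 3*z^2 + 2*z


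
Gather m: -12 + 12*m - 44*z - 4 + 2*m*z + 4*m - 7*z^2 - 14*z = m*(2*z + 16) - 7*z^2 - 58*z - 16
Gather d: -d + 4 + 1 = 5 - d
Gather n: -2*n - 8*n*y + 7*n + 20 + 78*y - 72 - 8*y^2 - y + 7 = n*(5 - 8*y) - 8*y^2 + 77*y - 45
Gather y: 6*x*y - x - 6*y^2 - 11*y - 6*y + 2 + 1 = -x - 6*y^2 + y*(6*x - 17) + 3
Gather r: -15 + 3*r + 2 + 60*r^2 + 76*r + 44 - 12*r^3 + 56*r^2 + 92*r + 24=-12*r^3 + 116*r^2 + 171*r + 55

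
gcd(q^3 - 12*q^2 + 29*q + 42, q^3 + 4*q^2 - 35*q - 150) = q - 6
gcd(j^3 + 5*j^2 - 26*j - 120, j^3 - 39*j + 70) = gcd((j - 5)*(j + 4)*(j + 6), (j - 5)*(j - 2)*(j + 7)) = j - 5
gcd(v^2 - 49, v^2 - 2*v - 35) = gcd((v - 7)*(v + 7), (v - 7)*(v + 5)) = v - 7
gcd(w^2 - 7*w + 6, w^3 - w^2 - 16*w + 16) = w - 1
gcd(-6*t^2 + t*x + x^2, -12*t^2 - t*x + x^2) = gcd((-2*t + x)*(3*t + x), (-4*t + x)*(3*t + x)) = 3*t + x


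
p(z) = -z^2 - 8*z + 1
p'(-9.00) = 10.00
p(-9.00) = -8.00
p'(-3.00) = -2.00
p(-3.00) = 16.00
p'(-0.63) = -6.74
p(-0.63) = 5.64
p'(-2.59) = -2.82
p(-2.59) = 15.01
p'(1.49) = -10.98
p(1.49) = -13.14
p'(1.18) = -10.36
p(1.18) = -9.83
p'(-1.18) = -5.64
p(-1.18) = 9.05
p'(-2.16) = -3.68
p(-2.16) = 13.61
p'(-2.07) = -3.86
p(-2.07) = 13.28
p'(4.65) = -17.30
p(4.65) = -57.82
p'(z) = -2*z - 8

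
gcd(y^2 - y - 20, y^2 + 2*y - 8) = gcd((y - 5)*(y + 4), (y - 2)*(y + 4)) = y + 4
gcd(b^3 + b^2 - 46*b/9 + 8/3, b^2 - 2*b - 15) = b + 3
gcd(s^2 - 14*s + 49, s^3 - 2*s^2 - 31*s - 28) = s - 7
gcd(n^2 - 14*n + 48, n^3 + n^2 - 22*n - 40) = 1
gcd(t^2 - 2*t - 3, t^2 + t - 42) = 1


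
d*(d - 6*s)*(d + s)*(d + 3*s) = d^4 - 2*d^3*s - 21*d^2*s^2 - 18*d*s^3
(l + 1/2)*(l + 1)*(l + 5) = l^3 + 13*l^2/2 + 8*l + 5/2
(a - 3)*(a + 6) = a^2 + 3*a - 18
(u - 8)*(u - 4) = u^2 - 12*u + 32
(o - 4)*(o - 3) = o^2 - 7*o + 12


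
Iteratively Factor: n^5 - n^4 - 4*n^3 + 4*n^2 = (n)*(n^4 - n^3 - 4*n^2 + 4*n) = n*(n - 1)*(n^3 - 4*n) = n^2*(n - 1)*(n^2 - 4) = n^2*(n - 1)*(n + 2)*(n - 2)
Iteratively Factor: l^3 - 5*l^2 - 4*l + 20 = (l + 2)*(l^2 - 7*l + 10) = (l - 5)*(l + 2)*(l - 2)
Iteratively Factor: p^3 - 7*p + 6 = (p + 3)*(p^2 - 3*p + 2) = (p - 1)*(p + 3)*(p - 2)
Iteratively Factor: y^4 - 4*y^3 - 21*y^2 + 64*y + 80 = (y - 4)*(y^3 - 21*y - 20) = (y - 4)*(y + 1)*(y^2 - y - 20) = (y - 5)*(y - 4)*(y + 1)*(y + 4)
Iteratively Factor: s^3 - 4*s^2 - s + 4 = (s - 1)*(s^2 - 3*s - 4) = (s - 4)*(s - 1)*(s + 1)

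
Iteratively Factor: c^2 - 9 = (c - 3)*(c + 3)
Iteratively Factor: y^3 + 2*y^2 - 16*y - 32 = (y + 2)*(y^2 - 16) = (y + 2)*(y + 4)*(y - 4)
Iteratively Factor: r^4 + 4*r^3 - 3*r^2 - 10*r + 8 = (r - 1)*(r^3 + 5*r^2 + 2*r - 8) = (r - 1)*(r + 4)*(r^2 + r - 2) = (r - 1)^2*(r + 4)*(r + 2)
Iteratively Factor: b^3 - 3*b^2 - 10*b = (b - 5)*(b^2 + 2*b) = (b - 5)*(b + 2)*(b)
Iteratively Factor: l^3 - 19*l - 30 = (l - 5)*(l^2 + 5*l + 6) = (l - 5)*(l + 3)*(l + 2)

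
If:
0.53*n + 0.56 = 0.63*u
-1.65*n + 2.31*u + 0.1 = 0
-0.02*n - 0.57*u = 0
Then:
No Solution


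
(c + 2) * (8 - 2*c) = -2*c^2 + 4*c + 16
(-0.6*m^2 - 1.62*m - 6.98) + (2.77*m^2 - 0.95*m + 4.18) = 2.17*m^2 - 2.57*m - 2.8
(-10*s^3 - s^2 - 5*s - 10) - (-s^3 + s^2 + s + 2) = -9*s^3 - 2*s^2 - 6*s - 12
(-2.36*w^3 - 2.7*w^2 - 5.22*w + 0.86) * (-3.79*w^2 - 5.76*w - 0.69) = 8.9444*w^5 + 23.8266*w^4 + 36.9642*w^3 + 28.6708*w^2 - 1.3518*w - 0.5934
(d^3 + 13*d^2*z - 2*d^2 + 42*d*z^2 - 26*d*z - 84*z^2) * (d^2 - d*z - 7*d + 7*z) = d^5 + 12*d^4*z - 9*d^4 + 29*d^3*z^2 - 108*d^3*z + 14*d^3 - 42*d^2*z^3 - 261*d^2*z^2 + 168*d^2*z + 378*d*z^3 + 406*d*z^2 - 588*z^3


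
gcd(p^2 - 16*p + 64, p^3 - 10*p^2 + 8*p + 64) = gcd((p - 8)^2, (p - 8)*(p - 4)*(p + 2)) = p - 8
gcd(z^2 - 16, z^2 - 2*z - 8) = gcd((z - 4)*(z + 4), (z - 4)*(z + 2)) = z - 4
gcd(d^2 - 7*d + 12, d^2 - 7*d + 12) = d^2 - 7*d + 12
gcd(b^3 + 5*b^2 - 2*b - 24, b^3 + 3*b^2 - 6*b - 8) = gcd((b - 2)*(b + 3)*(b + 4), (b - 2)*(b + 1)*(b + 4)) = b^2 + 2*b - 8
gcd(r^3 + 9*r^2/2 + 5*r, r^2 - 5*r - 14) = r + 2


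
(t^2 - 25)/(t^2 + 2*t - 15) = (t - 5)/(t - 3)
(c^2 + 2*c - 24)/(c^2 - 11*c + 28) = (c + 6)/(c - 7)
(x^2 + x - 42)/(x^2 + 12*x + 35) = (x - 6)/(x + 5)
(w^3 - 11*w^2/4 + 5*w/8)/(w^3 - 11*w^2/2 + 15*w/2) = (w - 1/4)/(w - 3)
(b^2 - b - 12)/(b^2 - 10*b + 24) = (b + 3)/(b - 6)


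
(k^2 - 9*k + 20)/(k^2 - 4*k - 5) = (k - 4)/(k + 1)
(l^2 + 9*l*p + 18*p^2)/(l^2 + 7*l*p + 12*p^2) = (l + 6*p)/(l + 4*p)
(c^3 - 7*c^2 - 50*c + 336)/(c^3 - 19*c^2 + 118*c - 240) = (c + 7)/(c - 5)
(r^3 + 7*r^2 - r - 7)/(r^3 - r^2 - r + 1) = (r + 7)/(r - 1)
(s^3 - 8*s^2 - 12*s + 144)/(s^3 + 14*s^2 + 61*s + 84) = (s^2 - 12*s + 36)/(s^2 + 10*s + 21)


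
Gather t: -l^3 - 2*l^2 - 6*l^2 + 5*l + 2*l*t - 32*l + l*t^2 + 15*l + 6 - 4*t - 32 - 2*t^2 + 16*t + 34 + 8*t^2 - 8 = -l^3 - 8*l^2 - 12*l + t^2*(l + 6) + t*(2*l + 12)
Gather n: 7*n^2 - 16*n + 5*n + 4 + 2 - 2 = 7*n^2 - 11*n + 4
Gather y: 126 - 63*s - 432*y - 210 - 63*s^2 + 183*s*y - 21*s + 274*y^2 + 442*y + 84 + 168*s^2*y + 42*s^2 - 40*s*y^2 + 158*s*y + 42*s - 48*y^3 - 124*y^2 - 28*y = -21*s^2 - 42*s - 48*y^3 + y^2*(150 - 40*s) + y*(168*s^2 + 341*s - 18)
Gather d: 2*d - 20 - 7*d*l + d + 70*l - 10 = d*(3 - 7*l) + 70*l - 30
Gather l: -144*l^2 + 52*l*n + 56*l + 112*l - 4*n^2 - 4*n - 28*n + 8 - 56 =-144*l^2 + l*(52*n + 168) - 4*n^2 - 32*n - 48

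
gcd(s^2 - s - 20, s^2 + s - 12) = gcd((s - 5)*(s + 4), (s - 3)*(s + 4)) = s + 4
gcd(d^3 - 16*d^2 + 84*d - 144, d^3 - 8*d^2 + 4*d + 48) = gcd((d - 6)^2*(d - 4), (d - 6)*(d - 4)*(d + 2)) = d^2 - 10*d + 24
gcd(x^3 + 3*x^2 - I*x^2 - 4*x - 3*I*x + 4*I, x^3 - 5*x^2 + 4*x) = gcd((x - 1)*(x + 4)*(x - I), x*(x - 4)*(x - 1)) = x - 1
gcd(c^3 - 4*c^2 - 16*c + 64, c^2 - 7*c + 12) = c - 4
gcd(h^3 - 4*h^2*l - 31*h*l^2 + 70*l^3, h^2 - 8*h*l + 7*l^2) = h - 7*l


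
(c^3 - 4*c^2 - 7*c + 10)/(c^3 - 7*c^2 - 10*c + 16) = (c - 5)/(c - 8)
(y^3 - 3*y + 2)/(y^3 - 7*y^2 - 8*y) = (-y^3 + 3*y - 2)/(y*(-y^2 + 7*y + 8))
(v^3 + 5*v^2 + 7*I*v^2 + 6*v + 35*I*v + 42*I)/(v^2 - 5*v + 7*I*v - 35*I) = (v^2 + 5*v + 6)/(v - 5)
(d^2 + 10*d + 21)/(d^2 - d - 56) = (d + 3)/(d - 8)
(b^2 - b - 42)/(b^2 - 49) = (b + 6)/(b + 7)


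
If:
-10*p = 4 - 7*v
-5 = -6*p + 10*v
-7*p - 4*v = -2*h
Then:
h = -821/116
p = -75/58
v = -37/29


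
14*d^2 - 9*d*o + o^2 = (-7*d + o)*(-2*d + o)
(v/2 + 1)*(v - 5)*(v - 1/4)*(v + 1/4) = v^4/2 - 3*v^3/2 - 161*v^2/32 + 3*v/32 + 5/16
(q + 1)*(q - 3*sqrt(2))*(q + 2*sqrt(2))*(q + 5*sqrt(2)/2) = q^4 + q^3 + 3*sqrt(2)*q^3/2 - 17*q^2 + 3*sqrt(2)*q^2/2 - 30*sqrt(2)*q - 17*q - 30*sqrt(2)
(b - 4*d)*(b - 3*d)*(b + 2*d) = b^3 - 5*b^2*d - 2*b*d^2 + 24*d^3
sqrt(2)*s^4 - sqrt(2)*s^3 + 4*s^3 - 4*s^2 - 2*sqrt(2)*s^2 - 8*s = s*(s - 2)*(s + 2*sqrt(2))*(sqrt(2)*s + sqrt(2))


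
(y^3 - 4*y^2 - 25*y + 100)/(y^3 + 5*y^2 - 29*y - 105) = (y^2 + y - 20)/(y^2 + 10*y + 21)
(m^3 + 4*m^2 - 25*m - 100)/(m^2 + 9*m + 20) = m - 5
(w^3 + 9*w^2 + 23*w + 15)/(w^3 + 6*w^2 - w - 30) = (w + 1)/(w - 2)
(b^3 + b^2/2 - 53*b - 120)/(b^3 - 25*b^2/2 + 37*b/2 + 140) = (b + 6)/(b - 7)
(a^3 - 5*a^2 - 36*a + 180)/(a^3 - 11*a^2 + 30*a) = (a + 6)/a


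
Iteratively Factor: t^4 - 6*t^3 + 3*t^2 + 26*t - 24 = (t - 4)*(t^3 - 2*t^2 - 5*t + 6) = (t - 4)*(t - 3)*(t^2 + t - 2) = (t - 4)*(t - 3)*(t - 1)*(t + 2)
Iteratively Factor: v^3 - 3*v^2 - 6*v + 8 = (v + 2)*(v^2 - 5*v + 4) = (v - 1)*(v + 2)*(v - 4)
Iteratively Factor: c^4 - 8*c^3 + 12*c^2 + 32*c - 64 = (c - 4)*(c^3 - 4*c^2 - 4*c + 16) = (c - 4)*(c + 2)*(c^2 - 6*c + 8) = (c - 4)^2*(c + 2)*(c - 2)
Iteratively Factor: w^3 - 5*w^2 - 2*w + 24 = (w + 2)*(w^2 - 7*w + 12) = (w - 4)*(w + 2)*(w - 3)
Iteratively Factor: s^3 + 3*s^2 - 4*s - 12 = (s - 2)*(s^2 + 5*s + 6) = (s - 2)*(s + 2)*(s + 3)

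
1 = 1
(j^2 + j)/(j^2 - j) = (j + 1)/(j - 1)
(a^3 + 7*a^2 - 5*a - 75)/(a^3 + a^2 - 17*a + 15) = (a + 5)/(a - 1)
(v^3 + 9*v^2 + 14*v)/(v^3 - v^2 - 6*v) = (v + 7)/(v - 3)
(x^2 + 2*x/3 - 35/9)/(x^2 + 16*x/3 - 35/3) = (x + 7/3)/(x + 7)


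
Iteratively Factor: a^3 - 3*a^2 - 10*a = (a)*(a^2 - 3*a - 10) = a*(a + 2)*(a - 5)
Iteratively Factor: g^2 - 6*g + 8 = (g - 2)*(g - 4)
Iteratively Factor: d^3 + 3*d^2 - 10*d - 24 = (d - 3)*(d^2 + 6*d + 8) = (d - 3)*(d + 2)*(d + 4)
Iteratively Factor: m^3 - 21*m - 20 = (m - 5)*(m^2 + 5*m + 4) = (m - 5)*(m + 1)*(m + 4)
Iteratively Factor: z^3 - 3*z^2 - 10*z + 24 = (z + 3)*(z^2 - 6*z + 8) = (z - 2)*(z + 3)*(z - 4)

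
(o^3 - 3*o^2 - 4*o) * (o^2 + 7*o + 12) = o^5 + 4*o^4 - 13*o^3 - 64*o^2 - 48*o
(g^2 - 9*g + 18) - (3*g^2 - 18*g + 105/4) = -2*g^2 + 9*g - 33/4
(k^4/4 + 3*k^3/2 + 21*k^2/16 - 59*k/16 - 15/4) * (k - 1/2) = k^5/4 + 11*k^4/8 + 9*k^3/16 - 139*k^2/32 - 61*k/32 + 15/8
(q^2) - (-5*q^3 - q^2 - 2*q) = 5*q^3 + 2*q^2 + 2*q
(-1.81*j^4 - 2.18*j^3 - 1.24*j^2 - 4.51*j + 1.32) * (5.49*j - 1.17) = -9.9369*j^5 - 9.8505*j^4 - 4.257*j^3 - 23.3091*j^2 + 12.5235*j - 1.5444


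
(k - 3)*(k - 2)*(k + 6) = k^3 + k^2 - 24*k + 36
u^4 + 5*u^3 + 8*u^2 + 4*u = u*(u + 1)*(u + 2)^2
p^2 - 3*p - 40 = (p - 8)*(p + 5)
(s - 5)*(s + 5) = s^2 - 25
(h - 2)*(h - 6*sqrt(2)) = h^2 - 6*sqrt(2)*h - 2*h + 12*sqrt(2)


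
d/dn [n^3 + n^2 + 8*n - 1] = 3*n^2 + 2*n + 8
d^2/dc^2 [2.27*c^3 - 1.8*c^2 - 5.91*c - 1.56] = 13.62*c - 3.6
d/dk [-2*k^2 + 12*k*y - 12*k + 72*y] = -4*k + 12*y - 12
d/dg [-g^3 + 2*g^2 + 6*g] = -3*g^2 + 4*g + 6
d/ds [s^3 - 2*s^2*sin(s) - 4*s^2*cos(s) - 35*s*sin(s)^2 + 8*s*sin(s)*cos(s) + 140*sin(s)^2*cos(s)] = 4*s^2*sin(s) - 2*s^2*cos(s) + 3*s^2 - 4*s*sin(s) - 35*s*sin(2*s) - 8*s*cos(s) + 8*s*cos(2*s) - 35*sin(s) + 4*sin(2*s) + 105*sin(3*s) + 35*cos(2*s)/2 - 35/2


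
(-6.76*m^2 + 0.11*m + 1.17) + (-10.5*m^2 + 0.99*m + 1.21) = -17.26*m^2 + 1.1*m + 2.38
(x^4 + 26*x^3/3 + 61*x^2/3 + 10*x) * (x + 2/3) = x^5 + 28*x^4/3 + 235*x^3/9 + 212*x^2/9 + 20*x/3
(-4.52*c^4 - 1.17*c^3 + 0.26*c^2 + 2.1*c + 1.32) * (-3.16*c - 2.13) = 14.2832*c^5 + 13.3248*c^4 + 1.6705*c^3 - 7.1898*c^2 - 8.6442*c - 2.8116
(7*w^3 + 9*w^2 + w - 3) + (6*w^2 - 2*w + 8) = 7*w^3 + 15*w^2 - w + 5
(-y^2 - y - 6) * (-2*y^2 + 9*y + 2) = 2*y^4 - 7*y^3 + y^2 - 56*y - 12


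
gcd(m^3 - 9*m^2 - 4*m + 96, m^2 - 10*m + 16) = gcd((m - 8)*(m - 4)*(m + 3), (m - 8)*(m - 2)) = m - 8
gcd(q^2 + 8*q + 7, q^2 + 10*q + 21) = q + 7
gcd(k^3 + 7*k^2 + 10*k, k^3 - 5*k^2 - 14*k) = k^2 + 2*k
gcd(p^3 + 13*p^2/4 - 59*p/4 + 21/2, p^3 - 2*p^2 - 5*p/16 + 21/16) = p^2 - 11*p/4 + 7/4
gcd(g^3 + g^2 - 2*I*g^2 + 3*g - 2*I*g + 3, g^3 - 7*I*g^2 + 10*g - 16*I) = 1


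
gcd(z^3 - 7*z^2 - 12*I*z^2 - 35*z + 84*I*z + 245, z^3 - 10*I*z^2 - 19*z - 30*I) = z - 5*I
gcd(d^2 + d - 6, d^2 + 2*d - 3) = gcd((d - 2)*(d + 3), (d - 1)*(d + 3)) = d + 3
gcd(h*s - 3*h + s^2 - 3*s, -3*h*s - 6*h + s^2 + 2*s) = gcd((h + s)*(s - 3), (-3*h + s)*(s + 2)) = 1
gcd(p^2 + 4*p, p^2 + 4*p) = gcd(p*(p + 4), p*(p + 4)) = p^2 + 4*p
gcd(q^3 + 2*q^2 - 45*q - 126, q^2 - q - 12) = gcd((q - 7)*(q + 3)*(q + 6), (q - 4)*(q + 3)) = q + 3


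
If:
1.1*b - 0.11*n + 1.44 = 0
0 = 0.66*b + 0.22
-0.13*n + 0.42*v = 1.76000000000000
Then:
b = -0.33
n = 9.76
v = 7.21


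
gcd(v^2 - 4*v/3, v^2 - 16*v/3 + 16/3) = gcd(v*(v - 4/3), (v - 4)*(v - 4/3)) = v - 4/3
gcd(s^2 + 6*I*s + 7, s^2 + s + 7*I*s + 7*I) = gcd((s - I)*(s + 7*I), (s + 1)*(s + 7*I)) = s + 7*I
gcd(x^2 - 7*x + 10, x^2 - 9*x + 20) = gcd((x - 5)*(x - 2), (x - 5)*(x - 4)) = x - 5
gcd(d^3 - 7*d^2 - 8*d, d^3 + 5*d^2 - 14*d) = d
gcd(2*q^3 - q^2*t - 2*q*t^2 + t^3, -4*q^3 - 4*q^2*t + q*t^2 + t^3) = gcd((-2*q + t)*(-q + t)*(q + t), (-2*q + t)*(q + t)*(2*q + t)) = 2*q^2 + q*t - t^2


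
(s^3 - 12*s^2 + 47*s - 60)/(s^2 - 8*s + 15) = s - 4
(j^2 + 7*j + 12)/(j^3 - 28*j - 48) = (j + 3)/(j^2 - 4*j - 12)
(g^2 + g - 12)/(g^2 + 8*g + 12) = (g^2 + g - 12)/(g^2 + 8*g + 12)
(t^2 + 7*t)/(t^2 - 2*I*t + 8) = t*(t + 7)/(t^2 - 2*I*t + 8)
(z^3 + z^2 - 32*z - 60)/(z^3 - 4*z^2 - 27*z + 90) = (z + 2)/(z - 3)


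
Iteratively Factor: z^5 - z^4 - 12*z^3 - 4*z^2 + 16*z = (z - 4)*(z^4 + 3*z^3 - 4*z) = (z - 4)*(z + 2)*(z^3 + z^2 - 2*z) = (z - 4)*(z - 1)*(z + 2)*(z^2 + 2*z) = z*(z - 4)*(z - 1)*(z + 2)*(z + 2)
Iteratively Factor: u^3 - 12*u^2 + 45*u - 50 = (u - 2)*(u^2 - 10*u + 25) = (u - 5)*(u - 2)*(u - 5)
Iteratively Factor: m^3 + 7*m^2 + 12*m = (m + 4)*(m^2 + 3*m) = (m + 3)*(m + 4)*(m)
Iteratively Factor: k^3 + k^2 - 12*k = (k)*(k^2 + k - 12) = k*(k + 4)*(k - 3)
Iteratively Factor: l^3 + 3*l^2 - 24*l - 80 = (l - 5)*(l^2 + 8*l + 16) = (l - 5)*(l + 4)*(l + 4)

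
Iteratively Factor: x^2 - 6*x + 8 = (x - 2)*(x - 4)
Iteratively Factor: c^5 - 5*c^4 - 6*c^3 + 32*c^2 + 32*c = (c)*(c^4 - 5*c^3 - 6*c^2 + 32*c + 32) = c*(c - 4)*(c^3 - c^2 - 10*c - 8) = c*(c - 4)^2*(c^2 + 3*c + 2) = c*(c - 4)^2*(c + 2)*(c + 1)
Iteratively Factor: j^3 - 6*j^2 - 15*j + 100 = (j - 5)*(j^2 - j - 20) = (j - 5)^2*(j + 4)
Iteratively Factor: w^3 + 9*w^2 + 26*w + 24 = (w + 3)*(w^2 + 6*w + 8) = (w + 2)*(w + 3)*(w + 4)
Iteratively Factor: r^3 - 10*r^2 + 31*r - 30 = (r - 2)*(r^2 - 8*r + 15) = (r - 5)*(r - 2)*(r - 3)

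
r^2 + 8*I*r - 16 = (r + 4*I)^2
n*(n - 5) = n^2 - 5*n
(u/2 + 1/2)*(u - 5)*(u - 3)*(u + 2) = u^4/2 - 5*u^3/2 - 7*u^2/2 + 29*u/2 + 15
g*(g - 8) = g^2 - 8*g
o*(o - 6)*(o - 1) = o^3 - 7*o^2 + 6*o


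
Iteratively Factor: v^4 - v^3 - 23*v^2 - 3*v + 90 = (v - 5)*(v^3 + 4*v^2 - 3*v - 18) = (v - 5)*(v + 3)*(v^2 + v - 6) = (v - 5)*(v - 2)*(v + 3)*(v + 3)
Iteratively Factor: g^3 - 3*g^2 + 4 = (g - 2)*(g^2 - g - 2) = (g - 2)*(g + 1)*(g - 2)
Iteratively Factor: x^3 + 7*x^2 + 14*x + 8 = (x + 2)*(x^2 + 5*x + 4) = (x + 2)*(x + 4)*(x + 1)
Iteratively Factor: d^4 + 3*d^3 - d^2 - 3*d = (d - 1)*(d^3 + 4*d^2 + 3*d) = (d - 1)*(d + 1)*(d^2 + 3*d) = d*(d - 1)*(d + 1)*(d + 3)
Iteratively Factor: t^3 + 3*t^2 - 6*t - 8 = (t + 1)*(t^2 + 2*t - 8) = (t - 2)*(t + 1)*(t + 4)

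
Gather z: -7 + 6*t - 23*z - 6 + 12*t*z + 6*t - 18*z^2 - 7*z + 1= 12*t - 18*z^2 + z*(12*t - 30) - 12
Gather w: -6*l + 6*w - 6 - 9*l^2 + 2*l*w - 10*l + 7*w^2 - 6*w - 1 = -9*l^2 + 2*l*w - 16*l + 7*w^2 - 7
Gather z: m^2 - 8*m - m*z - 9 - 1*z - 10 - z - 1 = m^2 - 8*m + z*(-m - 2) - 20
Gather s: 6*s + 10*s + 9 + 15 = 16*s + 24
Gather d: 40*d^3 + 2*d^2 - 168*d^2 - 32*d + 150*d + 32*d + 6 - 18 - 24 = 40*d^3 - 166*d^2 + 150*d - 36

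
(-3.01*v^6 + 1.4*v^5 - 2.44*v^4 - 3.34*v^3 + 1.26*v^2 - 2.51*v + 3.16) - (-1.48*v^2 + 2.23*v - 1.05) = -3.01*v^6 + 1.4*v^5 - 2.44*v^4 - 3.34*v^3 + 2.74*v^2 - 4.74*v + 4.21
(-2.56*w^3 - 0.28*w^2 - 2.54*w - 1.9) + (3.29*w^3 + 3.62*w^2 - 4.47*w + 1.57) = 0.73*w^3 + 3.34*w^2 - 7.01*w - 0.33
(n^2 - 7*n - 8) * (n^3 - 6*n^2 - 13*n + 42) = n^5 - 13*n^4 + 21*n^3 + 181*n^2 - 190*n - 336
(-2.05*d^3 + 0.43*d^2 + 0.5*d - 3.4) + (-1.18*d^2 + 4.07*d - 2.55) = -2.05*d^3 - 0.75*d^2 + 4.57*d - 5.95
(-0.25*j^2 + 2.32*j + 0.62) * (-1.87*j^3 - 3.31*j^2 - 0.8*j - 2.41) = 0.4675*j^5 - 3.5109*j^4 - 8.6386*j^3 - 3.3057*j^2 - 6.0872*j - 1.4942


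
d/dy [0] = 0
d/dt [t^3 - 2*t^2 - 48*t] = 3*t^2 - 4*t - 48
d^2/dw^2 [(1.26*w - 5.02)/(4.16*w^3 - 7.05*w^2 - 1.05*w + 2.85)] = (130.830336*w^5 - 1264.209024*w^4 + 2491.88262*w^3 - 1544.73786*w^2 + 286.03872*w - 205.2567)/(71.991296*w^9 - 366.01344*w^8 + 565.77456*w^7 - 17.673345*w^6 - 644.312475*w^5 + 326.9457*w^4 + 226.793925*w^3 - 162.3645*w^2 - 25.585875*w + 23.149125)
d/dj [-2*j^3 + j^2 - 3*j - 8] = -6*j^2 + 2*j - 3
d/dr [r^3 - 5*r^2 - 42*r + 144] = 3*r^2 - 10*r - 42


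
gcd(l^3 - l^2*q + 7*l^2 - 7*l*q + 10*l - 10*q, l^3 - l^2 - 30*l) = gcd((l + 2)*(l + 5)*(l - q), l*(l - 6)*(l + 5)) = l + 5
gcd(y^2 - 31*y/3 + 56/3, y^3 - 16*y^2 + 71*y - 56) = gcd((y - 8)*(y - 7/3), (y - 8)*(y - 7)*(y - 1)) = y - 8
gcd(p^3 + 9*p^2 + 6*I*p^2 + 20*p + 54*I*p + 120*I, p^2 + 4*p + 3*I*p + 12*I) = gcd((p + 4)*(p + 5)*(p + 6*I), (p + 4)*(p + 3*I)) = p + 4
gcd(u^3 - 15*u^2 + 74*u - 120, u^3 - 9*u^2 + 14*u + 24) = u^2 - 10*u + 24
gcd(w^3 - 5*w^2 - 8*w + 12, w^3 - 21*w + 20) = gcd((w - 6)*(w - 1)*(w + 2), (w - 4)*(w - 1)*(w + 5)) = w - 1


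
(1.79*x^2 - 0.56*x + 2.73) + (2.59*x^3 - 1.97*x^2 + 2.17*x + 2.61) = 2.59*x^3 - 0.18*x^2 + 1.61*x + 5.34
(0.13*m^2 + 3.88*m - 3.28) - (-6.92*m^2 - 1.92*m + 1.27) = 7.05*m^2 + 5.8*m - 4.55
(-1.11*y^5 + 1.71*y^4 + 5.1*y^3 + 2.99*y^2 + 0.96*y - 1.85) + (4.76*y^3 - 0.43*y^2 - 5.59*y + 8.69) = -1.11*y^5 + 1.71*y^4 + 9.86*y^3 + 2.56*y^2 - 4.63*y + 6.84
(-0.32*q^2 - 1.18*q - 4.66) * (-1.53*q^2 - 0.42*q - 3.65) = 0.4896*q^4 + 1.9398*q^3 + 8.7934*q^2 + 6.2642*q + 17.009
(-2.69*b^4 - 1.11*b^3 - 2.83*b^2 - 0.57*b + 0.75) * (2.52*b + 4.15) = -6.7788*b^5 - 13.9607*b^4 - 11.7381*b^3 - 13.1809*b^2 - 0.4755*b + 3.1125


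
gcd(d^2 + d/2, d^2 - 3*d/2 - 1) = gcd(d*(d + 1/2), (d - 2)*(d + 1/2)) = d + 1/2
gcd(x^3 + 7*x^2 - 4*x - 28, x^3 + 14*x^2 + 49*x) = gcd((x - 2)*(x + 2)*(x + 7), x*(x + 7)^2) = x + 7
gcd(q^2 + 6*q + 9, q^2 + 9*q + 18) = q + 3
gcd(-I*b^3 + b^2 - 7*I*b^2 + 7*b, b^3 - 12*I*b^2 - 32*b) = b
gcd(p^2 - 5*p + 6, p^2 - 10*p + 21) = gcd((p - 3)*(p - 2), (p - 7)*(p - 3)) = p - 3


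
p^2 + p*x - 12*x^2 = (p - 3*x)*(p + 4*x)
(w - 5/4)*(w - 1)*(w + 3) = w^3 + 3*w^2/4 - 11*w/2 + 15/4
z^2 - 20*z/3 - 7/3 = (z - 7)*(z + 1/3)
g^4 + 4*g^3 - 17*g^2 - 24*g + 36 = (g - 3)*(g - 1)*(g + 2)*(g + 6)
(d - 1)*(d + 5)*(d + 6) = d^3 + 10*d^2 + 19*d - 30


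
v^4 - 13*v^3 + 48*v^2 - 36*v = v*(v - 6)^2*(v - 1)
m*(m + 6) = m^2 + 6*m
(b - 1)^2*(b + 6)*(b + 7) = b^4 + 11*b^3 + 17*b^2 - 71*b + 42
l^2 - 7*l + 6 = (l - 6)*(l - 1)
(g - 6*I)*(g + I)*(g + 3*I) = g^3 - 2*I*g^2 + 21*g + 18*I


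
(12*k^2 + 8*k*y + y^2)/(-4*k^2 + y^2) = (6*k + y)/(-2*k + y)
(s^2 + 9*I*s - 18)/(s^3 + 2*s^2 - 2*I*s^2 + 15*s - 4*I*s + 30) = (s + 6*I)/(s^2 + s*(2 - 5*I) - 10*I)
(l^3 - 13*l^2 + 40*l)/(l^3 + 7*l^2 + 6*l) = (l^2 - 13*l + 40)/(l^2 + 7*l + 6)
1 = 1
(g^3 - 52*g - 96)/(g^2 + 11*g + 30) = (g^2 - 6*g - 16)/(g + 5)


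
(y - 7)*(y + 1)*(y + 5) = y^3 - y^2 - 37*y - 35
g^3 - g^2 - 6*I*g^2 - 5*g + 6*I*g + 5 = (g - 1)*(g - 5*I)*(g - I)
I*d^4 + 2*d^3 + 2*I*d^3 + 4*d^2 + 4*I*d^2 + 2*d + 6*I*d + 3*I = (d + 1)*(d - 3*I)*(d + I)*(I*d + I)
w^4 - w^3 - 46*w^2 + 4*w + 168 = (w - 7)*(w - 2)*(w + 2)*(w + 6)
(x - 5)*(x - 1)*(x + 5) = x^3 - x^2 - 25*x + 25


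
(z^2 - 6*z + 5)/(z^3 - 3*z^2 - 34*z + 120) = (z - 1)/(z^2 + 2*z - 24)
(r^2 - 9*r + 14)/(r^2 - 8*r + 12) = (r - 7)/(r - 6)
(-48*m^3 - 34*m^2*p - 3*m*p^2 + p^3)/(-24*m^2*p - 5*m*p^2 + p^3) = (2*m + p)/p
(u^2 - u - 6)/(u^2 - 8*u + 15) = (u + 2)/(u - 5)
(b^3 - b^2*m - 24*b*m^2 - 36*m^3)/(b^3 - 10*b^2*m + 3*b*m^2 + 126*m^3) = (b + 2*m)/(b - 7*m)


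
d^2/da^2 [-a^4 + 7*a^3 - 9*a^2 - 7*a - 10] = -12*a^2 + 42*a - 18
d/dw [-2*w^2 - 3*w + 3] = -4*w - 3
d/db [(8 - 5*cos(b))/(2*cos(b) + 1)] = 21*sin(b)/(2*cos(b) + 1)^2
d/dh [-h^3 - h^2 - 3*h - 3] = -3*h^2 - 2*h - 3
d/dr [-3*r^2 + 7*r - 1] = 7 - 6*r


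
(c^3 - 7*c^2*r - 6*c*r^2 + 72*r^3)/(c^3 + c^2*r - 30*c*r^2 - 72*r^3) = (c - 4*r)/(c + 4*r)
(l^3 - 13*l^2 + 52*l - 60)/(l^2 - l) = (l^3 - 13*l^2 + 52*l - 60)/(l*(l - 1))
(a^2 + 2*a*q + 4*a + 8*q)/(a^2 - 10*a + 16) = (a^2 + 2*a*q + 4*a + 8*q)/(a^2 - 10*a + 16)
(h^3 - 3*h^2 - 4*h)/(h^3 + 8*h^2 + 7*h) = (h - 4)/(h + 7)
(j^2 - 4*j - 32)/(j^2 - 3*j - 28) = (j - 8)/(j - 7)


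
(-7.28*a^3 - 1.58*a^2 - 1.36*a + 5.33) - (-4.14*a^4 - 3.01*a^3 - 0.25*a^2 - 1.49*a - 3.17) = 4.14*a^4 - 4.27*a^3 - 1.33*a^2 + 0.13*a + 8.5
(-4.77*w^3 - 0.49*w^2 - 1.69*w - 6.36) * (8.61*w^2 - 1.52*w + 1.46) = -41.0697*w^5 + 3.0315*w^4 - 20.7703*w^3 - 52.9062*w^2 + 7.1998*w - 9.2856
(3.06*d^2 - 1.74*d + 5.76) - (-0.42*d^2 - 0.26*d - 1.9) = 3.48*d^2 - 1.48*d + 7.66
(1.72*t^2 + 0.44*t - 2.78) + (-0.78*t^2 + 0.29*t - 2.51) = 0.94*t^2 + 0.73*t - 5.29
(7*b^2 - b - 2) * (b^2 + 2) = 7*b^4 - b^3 + 12*b^2 - 2*b - 4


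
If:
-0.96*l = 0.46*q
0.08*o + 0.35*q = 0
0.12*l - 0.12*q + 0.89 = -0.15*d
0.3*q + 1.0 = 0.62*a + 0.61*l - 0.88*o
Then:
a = 1.61290322580645 - 5.25436827956989*q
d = 1.18333333333333*q - 5.93333333333333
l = -0.479166666666667*q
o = -4.375*q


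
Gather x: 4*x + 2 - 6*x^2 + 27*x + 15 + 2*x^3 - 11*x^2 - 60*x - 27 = 2*x^3 - 17*x^2 - 29*x - 10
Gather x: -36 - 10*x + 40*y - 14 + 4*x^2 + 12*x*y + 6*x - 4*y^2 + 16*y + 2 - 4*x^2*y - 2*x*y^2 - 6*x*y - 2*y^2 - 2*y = x^2*(4 - 4*y) + x*(-2*y^2 + 6*y - 4) - 6*y^2 + 54*y - 48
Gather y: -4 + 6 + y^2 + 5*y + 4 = y^2 + 5*y + 6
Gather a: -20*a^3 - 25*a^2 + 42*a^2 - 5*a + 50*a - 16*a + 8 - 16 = -20*a^3 + 17*a^2 + 29*a - 8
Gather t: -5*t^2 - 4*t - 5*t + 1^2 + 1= -5*t^2 - 9*t + 2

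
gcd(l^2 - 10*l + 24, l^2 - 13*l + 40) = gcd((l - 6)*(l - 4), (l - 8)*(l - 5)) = 1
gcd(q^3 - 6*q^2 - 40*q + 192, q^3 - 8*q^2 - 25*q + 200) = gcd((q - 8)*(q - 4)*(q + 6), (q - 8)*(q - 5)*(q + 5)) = q - 8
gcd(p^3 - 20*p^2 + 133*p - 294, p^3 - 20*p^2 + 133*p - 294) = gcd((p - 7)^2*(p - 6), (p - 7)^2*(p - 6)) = p^3 - 20*p^2 + 133*p - 294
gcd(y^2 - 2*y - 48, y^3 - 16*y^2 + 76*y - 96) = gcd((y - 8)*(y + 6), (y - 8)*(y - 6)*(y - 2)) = y - 8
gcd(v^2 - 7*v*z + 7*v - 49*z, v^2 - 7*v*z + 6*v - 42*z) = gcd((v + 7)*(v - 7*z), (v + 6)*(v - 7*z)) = -v + 7*z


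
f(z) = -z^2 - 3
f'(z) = -2*z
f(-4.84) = -26.43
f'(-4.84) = 9.68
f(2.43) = -8.90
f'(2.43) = -4.86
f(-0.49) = -3.24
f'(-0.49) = 0.98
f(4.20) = -20.64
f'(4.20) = -8.40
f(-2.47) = -9.10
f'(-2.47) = 4.94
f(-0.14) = -3.02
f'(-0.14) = 0.28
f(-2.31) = -8.34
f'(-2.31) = 4.62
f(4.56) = -23.79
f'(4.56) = -9.12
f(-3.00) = -12.00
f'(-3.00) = 6.00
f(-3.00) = -12.00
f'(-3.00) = 6.00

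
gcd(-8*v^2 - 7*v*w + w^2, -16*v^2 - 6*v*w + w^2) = 8*v - w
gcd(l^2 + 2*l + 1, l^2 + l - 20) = 1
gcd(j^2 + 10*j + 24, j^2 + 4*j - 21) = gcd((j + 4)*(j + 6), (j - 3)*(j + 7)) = 1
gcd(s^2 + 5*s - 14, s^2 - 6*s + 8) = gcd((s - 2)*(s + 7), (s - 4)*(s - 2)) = s - 2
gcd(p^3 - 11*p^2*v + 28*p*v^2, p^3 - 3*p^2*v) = p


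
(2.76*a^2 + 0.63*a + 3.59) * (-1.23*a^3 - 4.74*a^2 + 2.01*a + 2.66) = -3.3948*a^5 - 13.8573*a^4 - 1.8543*a^3 - 8.4087*a^2 + 8.8917*a + 9.5494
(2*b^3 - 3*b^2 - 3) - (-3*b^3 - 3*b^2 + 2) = 5*b^3 - 5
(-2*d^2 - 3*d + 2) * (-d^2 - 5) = 2*d^4 + 3*d^3 + 8*d^2 + 15*d - 10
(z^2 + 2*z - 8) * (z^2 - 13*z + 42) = z^4 - 11*z^3 + 8*z^2 + 188*z - 336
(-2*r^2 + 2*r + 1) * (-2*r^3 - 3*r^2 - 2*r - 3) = 4*r^5 + 2*r^4 - 4*r^3 - r^2 - 8*r - 3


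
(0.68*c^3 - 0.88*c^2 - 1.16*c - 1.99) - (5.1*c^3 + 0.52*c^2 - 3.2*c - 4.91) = -4.42*c^3 - 1.4*c^2 + 2.04*c + 2.92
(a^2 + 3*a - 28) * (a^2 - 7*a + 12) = a^4 - 4*a^3 - 37*a^2 + 232*a - 336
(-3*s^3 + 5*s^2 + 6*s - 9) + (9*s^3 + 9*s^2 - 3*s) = 6*s^3 + 14*s^2 + 3*s - 9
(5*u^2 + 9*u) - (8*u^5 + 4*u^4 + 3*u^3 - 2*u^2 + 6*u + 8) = -8*u^5 - 4*u^4 - 3*u^3 + 7*u^2 + 3*u - 8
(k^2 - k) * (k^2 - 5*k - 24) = k^4 - 6*k^3 - 19*k^2 + 24*k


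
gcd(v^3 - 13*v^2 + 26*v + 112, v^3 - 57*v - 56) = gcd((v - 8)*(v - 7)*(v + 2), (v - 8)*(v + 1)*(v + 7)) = v - 8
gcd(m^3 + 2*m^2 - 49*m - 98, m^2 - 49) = m^2 - 49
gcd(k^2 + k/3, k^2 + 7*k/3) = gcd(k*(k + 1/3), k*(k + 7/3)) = k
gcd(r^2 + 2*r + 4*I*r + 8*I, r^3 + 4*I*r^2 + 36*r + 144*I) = r + 4*I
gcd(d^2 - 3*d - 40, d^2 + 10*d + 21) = 1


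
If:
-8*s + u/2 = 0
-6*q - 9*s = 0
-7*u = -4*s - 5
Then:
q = -5/72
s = 5/108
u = 20/27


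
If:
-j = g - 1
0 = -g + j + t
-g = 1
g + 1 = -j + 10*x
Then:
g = -1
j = 2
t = -3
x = 1/5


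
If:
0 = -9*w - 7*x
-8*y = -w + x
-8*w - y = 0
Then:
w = 0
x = 0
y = 0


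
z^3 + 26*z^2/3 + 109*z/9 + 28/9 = (z + 1/3)*(z + 4/3)*(z + 7)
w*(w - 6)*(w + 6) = w^3 - 36*w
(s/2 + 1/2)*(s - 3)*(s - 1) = s^3/2 - 3*s^2/2 - s/2 + 3/2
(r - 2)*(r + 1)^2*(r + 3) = r^4 + 3*r^3 - 3*r^2 - 11*r - 6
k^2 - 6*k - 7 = (k - 7)*(k + 1)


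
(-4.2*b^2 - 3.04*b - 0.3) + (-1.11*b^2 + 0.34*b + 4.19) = -5.31*b^2 - 2.7*b + 3.89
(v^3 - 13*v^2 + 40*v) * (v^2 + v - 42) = v^5 - 12*v^4 - 15*v^3 + 586*v^2 - 1680*v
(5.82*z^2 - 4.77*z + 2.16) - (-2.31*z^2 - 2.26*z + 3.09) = 8.13*z^2 - 2.51*z - 0.93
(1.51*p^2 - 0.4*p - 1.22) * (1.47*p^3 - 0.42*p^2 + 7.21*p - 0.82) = 2.2197*p^5 - 1.2222*p^4 + 9.2617*p^3 - 3.6098*p^2 - 8.4682*p + 1.0004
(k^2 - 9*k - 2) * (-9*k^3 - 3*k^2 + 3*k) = -9*k^5 + 78*k^4 + 48*k^3 - 21*k^2 - 6*k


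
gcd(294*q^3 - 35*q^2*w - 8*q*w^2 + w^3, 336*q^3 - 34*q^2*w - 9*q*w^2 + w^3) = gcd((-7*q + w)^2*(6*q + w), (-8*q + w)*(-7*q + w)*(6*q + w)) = 42*q^2 + q*w - w^2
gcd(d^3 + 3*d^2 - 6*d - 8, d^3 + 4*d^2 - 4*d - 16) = d^2 + 2*d - 8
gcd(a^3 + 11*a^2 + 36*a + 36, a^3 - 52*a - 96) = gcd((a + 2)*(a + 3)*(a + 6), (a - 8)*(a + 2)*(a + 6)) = a^2 + 8*a + 12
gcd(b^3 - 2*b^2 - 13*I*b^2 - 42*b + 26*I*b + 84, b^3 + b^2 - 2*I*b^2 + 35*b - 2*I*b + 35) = b - 7*I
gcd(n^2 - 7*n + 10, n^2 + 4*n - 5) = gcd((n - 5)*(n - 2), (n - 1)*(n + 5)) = 1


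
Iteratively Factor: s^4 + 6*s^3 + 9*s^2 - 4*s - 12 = (s + 2)*(s^3 + 4*s^2 + s - 6) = (s + 2)*(s + 3)*(s^2 + s - 2) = (s + 2)^2*(s + 3)*(s - 1)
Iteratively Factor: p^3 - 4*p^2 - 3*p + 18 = (p + 2)*(p^2 - 6*p + 9) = (p - 3)*(p + 2)*(p - 3)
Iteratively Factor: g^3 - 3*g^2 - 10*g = (g + 2)*(g^2 - 5*g) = g*(g + 2)*(g - 5)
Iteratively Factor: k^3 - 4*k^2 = (k - 4)*(k^2) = k*(k - 4)*(k)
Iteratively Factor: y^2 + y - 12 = (y + 4)*(y - 3)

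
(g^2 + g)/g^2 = (g + 1)/g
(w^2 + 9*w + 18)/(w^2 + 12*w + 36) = (w + 3)/(w + 6)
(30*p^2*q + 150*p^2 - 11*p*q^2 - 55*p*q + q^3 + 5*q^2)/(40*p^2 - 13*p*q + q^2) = (6*p*q + 30*p - q^2 - 5*q)/(8*p - q)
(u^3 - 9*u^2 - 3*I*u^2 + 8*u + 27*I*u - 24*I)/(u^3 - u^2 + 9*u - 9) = (u - 8)/(u + 3*I)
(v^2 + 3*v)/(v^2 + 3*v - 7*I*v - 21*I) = v/(v - 7*I)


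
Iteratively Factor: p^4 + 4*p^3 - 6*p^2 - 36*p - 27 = (p + 3)*(p^3 + p^2 - 9*p - 9) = (p + 1)*(p + 3)*(p^2 - 9) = (p + 1)*(p + 3)^2*(p - 3)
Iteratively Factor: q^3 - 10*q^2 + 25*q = (q - 5)*(q^2 - 5*q) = q*(q - 5)*(q - 5)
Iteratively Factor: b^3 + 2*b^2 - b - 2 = (b + 2)*(b^2 - 1) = (b - 1)*(b + 2)*(b + 1)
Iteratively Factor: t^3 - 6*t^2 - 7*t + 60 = (t - 4)*(t^2 - 2*t - 15) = (t - 4)*(t + 3)*(t - 5)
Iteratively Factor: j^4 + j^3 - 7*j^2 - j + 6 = (j + 1)*(j^3 - 7*j + 6) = (j - 1)*(j + 1)*(j^2 + j - 6) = (j - 2)*(j - 1)*(j + 1)*(j + 3)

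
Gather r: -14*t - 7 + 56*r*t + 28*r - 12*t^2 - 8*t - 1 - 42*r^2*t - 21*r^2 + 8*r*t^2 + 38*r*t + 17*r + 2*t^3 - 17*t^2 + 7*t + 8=r^2*(-42*t - 21) + r*(8*t^2 + 94*t + 45) + 2*t^3 - 29*t^2 - 15*t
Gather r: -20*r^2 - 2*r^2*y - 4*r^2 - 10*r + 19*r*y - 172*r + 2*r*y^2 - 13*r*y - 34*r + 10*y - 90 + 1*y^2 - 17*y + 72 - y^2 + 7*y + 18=r^2*(-2*y - 24) + r*(2*y^2 + 6*y - 216)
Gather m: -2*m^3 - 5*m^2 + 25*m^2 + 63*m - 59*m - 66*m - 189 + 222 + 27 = -2*m^3 + 20*m^2 - 62*m + 60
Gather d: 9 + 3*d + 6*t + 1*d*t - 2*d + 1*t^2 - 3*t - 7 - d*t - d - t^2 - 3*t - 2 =0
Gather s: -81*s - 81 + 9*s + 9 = -72*s - 72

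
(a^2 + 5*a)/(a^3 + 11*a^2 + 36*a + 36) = a*(a + 5)/(a^3 + 11*a^2 + 36*a + 36)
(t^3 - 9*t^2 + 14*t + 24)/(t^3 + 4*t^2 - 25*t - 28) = (t - 6)/(t + 7)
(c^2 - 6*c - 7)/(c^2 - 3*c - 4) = (c - 7)/(c - 4)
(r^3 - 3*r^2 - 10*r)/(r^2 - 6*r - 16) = r*(r - 5)/(r - 8)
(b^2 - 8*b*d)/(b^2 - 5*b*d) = (b - 8*d)/(b - 5*d)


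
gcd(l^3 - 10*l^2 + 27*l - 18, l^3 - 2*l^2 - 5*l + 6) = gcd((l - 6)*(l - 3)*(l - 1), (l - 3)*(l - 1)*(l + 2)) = l^2 - 4*l + 3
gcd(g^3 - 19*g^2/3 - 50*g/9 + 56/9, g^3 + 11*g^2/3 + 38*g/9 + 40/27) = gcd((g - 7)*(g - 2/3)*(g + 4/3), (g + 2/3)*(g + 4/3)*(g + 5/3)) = g + 4/3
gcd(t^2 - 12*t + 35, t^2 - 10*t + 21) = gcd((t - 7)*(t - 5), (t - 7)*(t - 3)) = t - 7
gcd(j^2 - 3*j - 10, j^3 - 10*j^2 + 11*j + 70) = j^2 - 3*j - 10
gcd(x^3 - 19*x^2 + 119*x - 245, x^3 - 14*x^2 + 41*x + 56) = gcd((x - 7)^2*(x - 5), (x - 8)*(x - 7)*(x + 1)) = x - 7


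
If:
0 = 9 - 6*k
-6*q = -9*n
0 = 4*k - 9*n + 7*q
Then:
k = 3/2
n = -4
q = -6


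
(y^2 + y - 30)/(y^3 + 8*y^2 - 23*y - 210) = 1/(y + 7)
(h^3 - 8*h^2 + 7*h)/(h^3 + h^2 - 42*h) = (h^2 - 8*h + 7)/(h^2 + h - 42)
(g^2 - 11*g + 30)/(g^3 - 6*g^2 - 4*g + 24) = (g - 5)/(g^2 - 4)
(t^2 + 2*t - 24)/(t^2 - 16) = (t + 6)/(t + 4)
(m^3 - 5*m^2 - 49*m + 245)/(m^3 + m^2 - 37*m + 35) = (m - 7)/(m - 1)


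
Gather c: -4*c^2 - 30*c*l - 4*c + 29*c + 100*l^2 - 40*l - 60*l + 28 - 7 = -4*c^2 + c*(25 - 30*l) + 100*l^2 - 100*l + 21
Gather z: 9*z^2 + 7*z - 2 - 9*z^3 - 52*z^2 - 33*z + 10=-9*z^3 - 43*z^2 - 26*z + 8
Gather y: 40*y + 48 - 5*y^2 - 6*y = -5*y^2 + 34*y + 48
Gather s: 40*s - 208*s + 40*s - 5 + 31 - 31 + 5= -128*s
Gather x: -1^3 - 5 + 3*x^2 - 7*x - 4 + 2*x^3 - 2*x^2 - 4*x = 2*x^3 + x^2 - 11*x - 10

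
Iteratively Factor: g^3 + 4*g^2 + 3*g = (g + 3)*(g^2 + g) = g*(g + 3)*(g + 1)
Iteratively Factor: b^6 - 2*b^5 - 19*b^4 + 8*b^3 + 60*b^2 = (b + 2)*(b^5 - 4*b^4 - 11*b^3 + 30*b^2) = (b + 2)*(b + 3)*(b^4 - 7*b^3 + 10*b^2) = b*(b + 2)*(b + 3)*(b^3 - 7*b^2 + 10*b) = b^2*(b + 2)*(b + 3)*(b^2 - 7*b + 10) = b^2*(b - 5)*(b + 2)*(b + 3)*(b - 2)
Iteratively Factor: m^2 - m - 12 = (m + 3)*(m - 4)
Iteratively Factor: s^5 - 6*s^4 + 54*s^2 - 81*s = (s - 3)*(s^4 - 3*s^3 - 9*s^2 + 27*s) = s*(s - 3)*(s^3 - 3*s^2 - 9*s + 27) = s*(s - 3)^2*(s^2 - 9) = s*(s - 3)^3*(s + 3)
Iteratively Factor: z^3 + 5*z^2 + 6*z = (z + 3)*(z^2 + 2*z) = z*(z + 3)*(z + 2)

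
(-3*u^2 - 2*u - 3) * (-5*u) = 15*u^3 + 10*u^2 + 15*u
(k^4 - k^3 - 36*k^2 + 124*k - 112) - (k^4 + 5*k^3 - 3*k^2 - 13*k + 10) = -6*k^3 - 33*k^2 + 137*k - 122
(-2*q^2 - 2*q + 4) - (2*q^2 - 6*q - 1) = -4*q^2 + 4*q + 5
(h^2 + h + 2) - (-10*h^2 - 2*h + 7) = 11*h^2 + 3*h - 5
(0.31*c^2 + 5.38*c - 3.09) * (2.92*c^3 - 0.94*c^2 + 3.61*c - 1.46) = 0.9052*c^5 + 15.4182*c^4 - 12.9609*c^3 + 21.8738*c^2 - 19.0097*c + 4.5114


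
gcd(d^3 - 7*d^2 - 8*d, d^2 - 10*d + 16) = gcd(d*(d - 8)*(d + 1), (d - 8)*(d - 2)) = d - 8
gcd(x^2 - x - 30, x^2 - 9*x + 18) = x - 6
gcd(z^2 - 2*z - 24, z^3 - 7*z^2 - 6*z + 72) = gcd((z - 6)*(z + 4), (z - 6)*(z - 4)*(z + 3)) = z - 6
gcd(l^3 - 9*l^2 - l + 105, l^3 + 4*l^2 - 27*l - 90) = l^2 - 2*l - 15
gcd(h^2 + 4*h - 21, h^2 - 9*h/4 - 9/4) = h - 3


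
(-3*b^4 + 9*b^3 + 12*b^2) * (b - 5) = -3*b^5 + 24*b^4 - 33*b^3 - 60*b^2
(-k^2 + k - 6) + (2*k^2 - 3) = k^2 + k - 9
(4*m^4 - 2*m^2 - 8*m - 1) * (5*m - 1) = 20*m^5 - 4*m^4 - 10*m^3 - 38*m^2 + 3*m + 1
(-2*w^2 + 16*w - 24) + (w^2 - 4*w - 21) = -w^2 + 12*w - 45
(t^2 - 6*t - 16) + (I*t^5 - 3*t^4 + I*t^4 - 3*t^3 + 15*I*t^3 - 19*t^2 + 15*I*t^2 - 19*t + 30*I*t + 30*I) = I*t^5 - 3*t^4 + I*t^4 - 3*t^3 + 15*I*t^3 - 18*t^2 + 15*I*t^2 - 25*t + 30*I*t - 16 + 30*I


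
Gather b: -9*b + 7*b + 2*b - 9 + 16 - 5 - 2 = 0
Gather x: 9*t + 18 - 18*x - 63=9*t - 18*x - 45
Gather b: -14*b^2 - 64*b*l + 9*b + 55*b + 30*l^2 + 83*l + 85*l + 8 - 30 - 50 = -14*b^2 + b*(64 - 64*l) + 30*l^2 + 168*l - 72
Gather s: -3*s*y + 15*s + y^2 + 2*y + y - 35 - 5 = s*(15 - 3*y) + y^2 + 3*y - 40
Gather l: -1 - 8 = -9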